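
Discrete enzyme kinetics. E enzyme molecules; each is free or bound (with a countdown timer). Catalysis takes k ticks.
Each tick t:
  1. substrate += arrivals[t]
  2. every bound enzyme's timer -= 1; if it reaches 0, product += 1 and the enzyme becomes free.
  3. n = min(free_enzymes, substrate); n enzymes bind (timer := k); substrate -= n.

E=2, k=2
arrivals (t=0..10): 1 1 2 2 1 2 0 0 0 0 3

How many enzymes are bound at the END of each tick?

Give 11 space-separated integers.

Answer: 1 2 2 2 2 2 2 2 2 1 2

Derivation:
t=0: arr=1 -> substrate=0 bound=1 product=0
t=1: arr=1 -> substrate=0 bound=2 product=0
t=2: arr=2 -> substrate=1 bound=2 product=1
t=3: arr=2 -> substrate=2 bound=2 product=2
t=4: arr=1 -> substrate=2 bound=2 product=3
t=5: arr=2 -> substrate=3 bound=2 product=4
t=6: arr=0 -> substrate=2 bound=2 product=5
t=7: arr=0 -> substrate=1 bound=2 product=6
t=8: arr=0 -> substrate=0 bound=2 product=7
t=9: arr=0 -> substrate=0 bound=1 product=8
t=10: arr=3 -> substrate=1 bound=2 product=9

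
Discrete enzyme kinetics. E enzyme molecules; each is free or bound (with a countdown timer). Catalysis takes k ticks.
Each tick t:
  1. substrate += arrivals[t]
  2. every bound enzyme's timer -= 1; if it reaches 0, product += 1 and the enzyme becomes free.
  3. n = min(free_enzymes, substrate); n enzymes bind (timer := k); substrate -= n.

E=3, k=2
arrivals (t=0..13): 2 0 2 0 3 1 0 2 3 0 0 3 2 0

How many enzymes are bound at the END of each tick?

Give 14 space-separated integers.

Answer: 2 2 2 2 3 3 1 3 3 3 2 3 3 2

Derivation:
t=0: arr=2 -> substrate=0 bound=2 product=0
t=1: arr=0 -> substrate=0 bound=2 product=0
t=2: arr=2 -> substrate=0 bound=2 product=2
t=3: arr=0 -> substrate=0 bound=2 product=2
t=4: arr=3 -> substrate=0 bound=3 product=4
t=5: arr=1 -> substrate=1 bound=3 product=4
t=6: arr=0 -> substrate=0 bound=1 product=7
t=7: arr=2 -> substrate=0 bound=3 product=7
t=8: arr=3 -> substrate=2 bound=3 product=8
t=9: arr=0 -> substrate=0 bound=3 product=10
t=10: arr=0 -> substrate=0 bound=2 product=11
t=11: arr=3 -> substrate=0 bound=3 product=13
t=12: arr=2 -> substrate=2 bound=3 product=13
t=13: arr=0 -> substrate=0 bound=2 product=16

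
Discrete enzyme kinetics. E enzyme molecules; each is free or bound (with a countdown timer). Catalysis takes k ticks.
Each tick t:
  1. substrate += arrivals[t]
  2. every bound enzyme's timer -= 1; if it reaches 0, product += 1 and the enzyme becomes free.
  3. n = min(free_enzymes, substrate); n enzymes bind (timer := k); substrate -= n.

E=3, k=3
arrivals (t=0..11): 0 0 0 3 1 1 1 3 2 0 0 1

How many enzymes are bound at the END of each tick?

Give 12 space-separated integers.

t=0: arr=0 -> substrate=0 bound=0 product=0
t=1: arr=0 -> substrate=0 bound=0 product=0
t=2: arr=0 -> substrate=0 bound=0 product=0
t=3: arr=3 -> substrate=0 bound=3 product=0
t=4: arr=1 -> substrate=1 bound=3 product=0
t=5: arr=1 -> substrate=2 bound=3 product=0
t=6: arr=1 -> substrate=0 bound=3 product=3
t=7: arr=3 -> substrate=3 bound=3 product=3
t=8: arr=2 -> substrate=5 bound=3 product=3
t=9: arr=0 -> substrate=2 bound=3 product=6
t=10: arr=0 -> substrate=2 bound=3 product=6
t=11: arr=1 -> substrate=3 bound=3 product=6

Answer: 0 0 0 3 3 3 3 3 3 3 3 3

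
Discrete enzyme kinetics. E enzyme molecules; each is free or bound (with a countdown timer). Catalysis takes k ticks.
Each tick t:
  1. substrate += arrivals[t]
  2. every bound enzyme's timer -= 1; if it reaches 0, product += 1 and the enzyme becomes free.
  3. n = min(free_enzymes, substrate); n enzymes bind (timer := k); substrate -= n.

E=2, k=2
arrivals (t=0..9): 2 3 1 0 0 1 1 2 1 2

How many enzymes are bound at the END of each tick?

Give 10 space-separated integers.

t=0: arr=2 -> substrate=0 bound=2 product=0
t=1: arr=3 -> substrate=3 bound=2 product=0
t=2: arr=1 -> substrate=2 bound=2 product=2
t=3: arr=0 -> substrate=2 bound=2 product=2
t=4: arr=0 -> substrate=0 bound=2 product=4
t=5: arr=1 -> substrate=1 bound=2 product=4
t=6: arr=1 -> substrate=0 bound=2 product=6
t=7: arr=2 -> substrate=2 bound=2 product=6
t=8: arr=1 -> substrate=1 bound=2 product=8
t=9: arr=2 -> substrate=3 bound=2 product=8

Answer: 2 2 2 2 2 2 2 2 2 2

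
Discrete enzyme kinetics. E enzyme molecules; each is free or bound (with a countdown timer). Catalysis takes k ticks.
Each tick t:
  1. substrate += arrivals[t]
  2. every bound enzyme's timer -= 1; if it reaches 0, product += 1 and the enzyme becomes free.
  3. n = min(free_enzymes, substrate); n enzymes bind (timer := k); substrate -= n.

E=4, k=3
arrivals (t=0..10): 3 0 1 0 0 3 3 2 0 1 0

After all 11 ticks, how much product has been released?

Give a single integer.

Answer: 8

Derivation:
t=0: arr=3 -> substrate=0 bound=3 product=0
t=1: arr=0 -> substrate=0 bound=3 product=0
t=2: arr=1 -> substrate=0 bound=4 product=0
t=3: arr=0 -> substrate=0 bound=1 product=3
t=4: arr=0 -> substrate=0 bound=1 product=3
t=5: arr=3 -> substrate=0 bound=3 product=4
t=6: arr=3 -> substrate=2 bound=4 product=4
t=7: arr=2 -> substrate=4 bound=4 product=4
t=8: arr=0 -> substrate=1 bound=4 product=7
t=9: arr=1 -> substrate=1 bound=4 product=8
t=10: arr=0 -> substrate=1 bound=4 product=8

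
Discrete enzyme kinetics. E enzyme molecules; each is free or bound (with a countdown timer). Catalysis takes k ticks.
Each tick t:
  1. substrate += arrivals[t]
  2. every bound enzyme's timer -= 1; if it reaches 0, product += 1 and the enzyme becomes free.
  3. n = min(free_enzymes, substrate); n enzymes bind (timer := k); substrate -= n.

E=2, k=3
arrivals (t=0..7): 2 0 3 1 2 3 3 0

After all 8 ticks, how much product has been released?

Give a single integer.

Answer: 4

Derivation:
t=0: arr=2 -> substrate=0 bound=2 product=0
t=1: arr=0 -> substrate=0 bound=2 product=0
t=2: arr=3 -> substrate=3 bound=2 product=0
t=3: arr=1 -> substrate=2 bound=2 product=2
t=4: arr=2 -> substrate=4 bound=2 product=2
t=5: arr=3 -> substrate=7 bound=2 product=2
t=6: arr=3 -> substrate=8 bound=2 product=4
t=7: arr=0 -> substrate=8 bound=2 product=4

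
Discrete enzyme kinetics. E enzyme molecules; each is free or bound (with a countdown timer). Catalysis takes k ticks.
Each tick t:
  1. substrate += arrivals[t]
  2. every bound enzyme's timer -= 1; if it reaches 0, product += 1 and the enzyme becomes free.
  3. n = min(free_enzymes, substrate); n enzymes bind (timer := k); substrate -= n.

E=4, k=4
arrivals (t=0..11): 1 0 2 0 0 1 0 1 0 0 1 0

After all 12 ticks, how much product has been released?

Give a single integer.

t=0: arr=1 -> substrate=0 bound=1 product=0
t=1: arr=0 -> substrate=0 bound=1 product=0
t=2: arr=2 -> substrate=0 bound=3 product=0
t=3: arr=0 -> substrate=0 bound=3 product=0
t=4: arr=0 -> substrate=0 bound=2 product=1
t=5: arr=1 -> substrate=0 bound=3 product=1
t=6: arr=0 -> substrate=0 bound=1 product=3
t=7: arr=1 -> substrate=0 bound=2 product=3
t=8: arr=0 -> substrate=0 bound=2 product=3
t=9: arr=0 -> substrate=0 bound=1 product=4
t=10: arr=1 -> substrate=0 bound=2 product=4
t=11: arr=0 -> substrate=0 bound=1 product=5

Answer: 5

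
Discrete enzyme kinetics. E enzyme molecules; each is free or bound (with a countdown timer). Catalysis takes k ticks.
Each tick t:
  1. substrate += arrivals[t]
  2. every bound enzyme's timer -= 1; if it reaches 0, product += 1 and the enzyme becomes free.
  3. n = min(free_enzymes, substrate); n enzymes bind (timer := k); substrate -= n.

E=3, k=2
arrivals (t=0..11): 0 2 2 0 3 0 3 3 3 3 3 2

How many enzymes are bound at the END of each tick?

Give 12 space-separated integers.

t=0: arr=0 -> substrate=0 bound=0 product=0
t=1: arr=2 -> substrate=0 bound=2 product=0
t=2: arr=2 -> substrate=1 bound=3 product=0
t=3: arr=0 -> substrate=0 bound=2 product=2
t=4: arr=3 -> substrate=1 bound=3 product=3
t=5: arr=0 -> substrate=0 bound=3 product=4
t=6: arr=3 -> substrate=1 bound=3 product=6
t=7: arr=3 -> substrate=3 bound=3 product=7
t=8: arr=3 -> substrate=4 bound=3 product=9
t=9: arr=3 -> substrate=6 bound=3 product=10
t=10: arr=3 -> substrate=7 bound=3 product=12
t=11: arr=2 -> substrate=8 bound=3 product=13

Answer: 0 2 3 2 3 3 3 3 3 3 3 3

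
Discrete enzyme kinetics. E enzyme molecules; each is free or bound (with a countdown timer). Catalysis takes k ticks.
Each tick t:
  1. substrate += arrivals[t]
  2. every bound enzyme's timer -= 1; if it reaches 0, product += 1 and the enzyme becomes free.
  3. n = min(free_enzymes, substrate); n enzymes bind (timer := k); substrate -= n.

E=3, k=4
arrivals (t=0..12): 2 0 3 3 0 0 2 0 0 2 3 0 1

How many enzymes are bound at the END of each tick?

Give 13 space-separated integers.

Answer: 2 2 3 3 3 3 3 3 3 3 3 3 3

Derivation:
t=0: arr=2 -> substrate=0 bound=2 product=0
t=1: arr=0 -> substrate=0 bound=2 product=0
t=2: arr=3 -> substrate=2 bound=3 product=0
t=3: arr=3 -> substrate=5 bound=3 product=0
t=4: arr=0 -> substrate=3 bound=3 product=2
t=5: arr=0 -> substrate=3 bound=3 product=2
t=6: arr=2 -> substrate=4 bound=3 product=3
t=7: arr=0 -> substrate=4 bound=3 product=3
t=8: arr=0 -> substrate=2 bound=3 product=5
t=9: arr=2 -> substrate=4 bound=3 product=5
t=10: arr=3 -> substrate=6 bound=3 product=6
t=11: arr=0 -> substrate=6 bound=3 product=6
t=12: arr=1 -> substrate=5 bound=3 product=8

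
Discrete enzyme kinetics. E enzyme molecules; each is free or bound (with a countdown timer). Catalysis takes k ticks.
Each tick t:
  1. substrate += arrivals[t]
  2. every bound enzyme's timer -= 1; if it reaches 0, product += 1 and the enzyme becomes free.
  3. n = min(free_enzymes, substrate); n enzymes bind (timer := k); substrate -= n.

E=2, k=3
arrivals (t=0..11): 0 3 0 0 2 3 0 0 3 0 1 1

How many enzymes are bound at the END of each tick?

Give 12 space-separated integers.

Answer: 0 2 2 2 2 2 2 2 2 2 2 2

Derivation:
t=0: arr=0 -> substrate=0 bound=0 product=0
t=1: arr=3 -> substrate=1 bound=2 product=0
t=2: arr=0 -> substrate=1 bound=2 product=0
t=3: arr=0 -> substrate=1 bound=2 product=0
t=4: arr=2 -> substrate=1 bound=2 product=2
t=5: arr=3 -> substrate=4 bound=2 product=2
t=6: arr=0 -> substrate=4 bound=2 product=2
t=7: arr=0 -> substrate=2 bound=2 product=4
t=8: arr=3 -> substrate=5 bound=2 product=4
t=9: arr=0 -> substrate=5 bound=2 product=4
t=10: arr=1 -> substrate=4 bound=2 product=6
t=11: arr=1 -> substrate=5 bound=2 product=6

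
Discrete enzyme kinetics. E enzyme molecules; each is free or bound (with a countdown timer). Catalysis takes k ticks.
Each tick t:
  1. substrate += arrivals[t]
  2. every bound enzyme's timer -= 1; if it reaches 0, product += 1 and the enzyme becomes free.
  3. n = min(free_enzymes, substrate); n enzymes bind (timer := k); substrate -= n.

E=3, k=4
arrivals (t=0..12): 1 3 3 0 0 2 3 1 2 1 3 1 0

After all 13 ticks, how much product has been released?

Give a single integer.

t=0: arr=1 -> substrate=0 bound=1 product=0
t=1: arr=3 -> substrate=1 bound=3 product=0
t=2: arr=3 -> substrate=4 bound=3 product=0
t=3: arr=0 -> substrate=4 bound=3 product=0
t=4: arr=0 -> substrate=3 bound=3 product=1
t=5: arr=2 -> substrate=3 bound=3 product=3
t=6: arr=3 -> substrate=6 bound=3 product=3
t=7: arr=1 -> substrate=7 bound=3 product=3
t=8: arr=2 -> substrate=8 bound=3 product=4
t=9: arr=1 -> substrate=7 bound=3 product=6
t=10: arr=3 -> substrate=10 bound=3 product=6
t=11: arr=1 -> substrate=11 bound=3 product=6
t=12: arr=0 -> substrate=10 bound=3 product=7

Answer: 7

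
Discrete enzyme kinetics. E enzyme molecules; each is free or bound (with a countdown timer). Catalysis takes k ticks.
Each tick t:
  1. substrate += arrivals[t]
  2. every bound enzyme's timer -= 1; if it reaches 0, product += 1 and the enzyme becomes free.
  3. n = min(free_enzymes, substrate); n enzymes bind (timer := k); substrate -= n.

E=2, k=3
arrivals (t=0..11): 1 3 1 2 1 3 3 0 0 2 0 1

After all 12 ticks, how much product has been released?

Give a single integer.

t=0: arr=1 -> substrate=0 bound=1 product=0
t=1: arr=3 -> substrate=2 bound=2 product=0
t=2: arr=1 -> substrate=3 bound=2 product=0
t=3: arr=2 -> substrate=4 bound=2 product=1
t=4: arr=1 -> substrate=4 bound=2 product=2
t=5: arr=3 -> substrate=7 bound=2 product=2
t=6: arr=3 -> substrate=9 bound=2 product=3
t=7: arr=0 -> substrate=8 bound=2 product=4
t=8: arr=0 -> substrate=8 bound=2 product=4
t=9: arr=2 -> substrate=9 bound=2 product=5
t=10: arr=0 -> substrate=8 bound=2 product=6
t=11: arr=1 -> substrate=9 bound=2 product=6

Answer: 6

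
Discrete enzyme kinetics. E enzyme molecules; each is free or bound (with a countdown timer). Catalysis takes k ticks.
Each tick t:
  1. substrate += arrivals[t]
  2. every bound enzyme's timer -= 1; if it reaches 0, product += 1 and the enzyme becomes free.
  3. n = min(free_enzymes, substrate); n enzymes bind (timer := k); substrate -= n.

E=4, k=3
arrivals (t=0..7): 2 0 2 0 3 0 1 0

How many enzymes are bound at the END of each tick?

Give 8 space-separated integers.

Answer: 2 2 4 2 4 3 4 2

Derivation:
t=0: arr=2 -> substrate=0 bound=2 product=0
t=1: arr=0 -> substrate=0 bound=2 product=0
t=2: arr=2 -> substrate=0 bound=4 product=0
t=3: arr=0 -> substrate=0 bound=2 product=2
t=4: arr=3 -> substrate=1 bound=4 product=2
t=5: arr=0 -> substrate=0 bound=3 product=4
t=6: arr=1 -> substrate=0 bound=4 product=4
t=7: arr=0 -> substrate=0 bound=2 product=6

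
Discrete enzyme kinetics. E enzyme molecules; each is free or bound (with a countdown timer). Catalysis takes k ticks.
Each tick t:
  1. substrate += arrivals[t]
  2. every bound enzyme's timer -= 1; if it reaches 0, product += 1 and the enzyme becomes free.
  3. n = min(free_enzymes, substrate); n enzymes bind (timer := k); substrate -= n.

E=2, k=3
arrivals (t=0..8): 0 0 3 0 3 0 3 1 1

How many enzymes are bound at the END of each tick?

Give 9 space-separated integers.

t=0: arr=0 -> substrate=0 bound=0 product=0
t=1: arr=0 -> substrate=0 bound=0 product=0
t=2: arr=3 -> substrate=1 bound=2 product=0
t=3: arr=0 -> substrate=1 bound=2 product=0
t=4: arr=3 -> substrate=4 bound=2 product=0
t=5: arr=0 -> substrate=2 bound=2 product=2
t=6: arr=3 -> substrate=5 bound=2 product=2
t=7: arr=1 -> substrate=6 bound=2 product=2
t=8: arr=1 -> substrate=5 bound=2 product=4

Answer: 0 0 2 2 2 2 2 2 2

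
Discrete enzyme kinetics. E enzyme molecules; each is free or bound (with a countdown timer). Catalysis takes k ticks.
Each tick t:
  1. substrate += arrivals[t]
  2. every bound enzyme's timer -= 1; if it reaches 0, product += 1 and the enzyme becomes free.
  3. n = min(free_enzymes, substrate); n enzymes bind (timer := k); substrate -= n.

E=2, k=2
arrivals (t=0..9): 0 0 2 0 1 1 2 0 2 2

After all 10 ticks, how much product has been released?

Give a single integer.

Answer: 6

Derivation:
t=0: arr=0 -> substrate=0 bound=0 product=0
t=1: arr=0 -> substrate=0 bound=0 product=0
t=2: arr=2 -> substrate=0 bound=2 product=0
t=3: arr=0 -> substrate=0 bound=2 product=0
t=4: arr=1 -> substrate=0 bound=1 product=2
t=5: arr=1 -> substrate=0 bound=2 product=2
t=6: arr=2 -> substrate=1 bound=2 product=3
t=7: arr=0 -> substrate=0 bound=2 product=4
t=8: arr=2 -> substrate=1 bound=2 product=5
t=9: arr=2 -> substrate=2 bound=2 product=6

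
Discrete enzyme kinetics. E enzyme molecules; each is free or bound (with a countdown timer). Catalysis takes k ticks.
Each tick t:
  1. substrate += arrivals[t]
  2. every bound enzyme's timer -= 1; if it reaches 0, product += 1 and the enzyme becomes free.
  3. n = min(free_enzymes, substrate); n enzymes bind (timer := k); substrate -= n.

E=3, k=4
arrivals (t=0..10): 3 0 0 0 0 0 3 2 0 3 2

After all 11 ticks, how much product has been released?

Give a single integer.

t=0: arr=3 -> substrate=0 bound=3 product=0
t=1: arr=0 -> substrate=0 bound=3 product=0
t=2: arr=0 -> substrate=0 bound=3 product=0
t=3: arr=0 -> substrate=0 bound=3 product=0
t=4: arr=0 -> substrate=0 bound=0 product=3
t=5: arr=0 -> substrate=0 bound=0 product=3
t=6: arr=3 -> substrate=0 bound=3 product=3
t=7: arr=2 -> substrate=2 bound=3 product=3
t=8: arr=0 -> substrate=2 bound=3 product=3
t=9: arr=3 -> substrate=5 bound=3 product=3
t=10: arr=2 -> substrate=4 bound=3 product=6

Answer: 6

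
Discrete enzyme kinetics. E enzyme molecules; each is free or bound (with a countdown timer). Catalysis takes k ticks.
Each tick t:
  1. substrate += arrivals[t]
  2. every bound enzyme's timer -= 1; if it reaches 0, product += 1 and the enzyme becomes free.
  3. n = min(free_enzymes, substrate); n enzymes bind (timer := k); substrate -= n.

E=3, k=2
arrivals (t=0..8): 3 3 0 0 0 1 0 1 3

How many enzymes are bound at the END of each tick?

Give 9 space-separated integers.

Answer: 3 3 3 3 0 1 1 1 3

Derivation:
t=0: arr=3 -> substrate=0 bound=3 product=0
t=1: arr=3 -> substrate=3 bound=3 product=0
t=2: arr=0 -> substrate=0 bound=3 product=3
t=3: arr=0 -> substrate=0 bound=3 product=3
t=4: arr=0 -> substrate=0 bound=0 product=6
t=5: arr=1 -> substrate=0 bound=1 product=6
t=6: arr=0 -> substrate=0 bound=1 product=6
t=7: arr=1 -> substrate=0 bound=1 product=7
t=8: arr=3 -> substrate=1 bound=3 product=7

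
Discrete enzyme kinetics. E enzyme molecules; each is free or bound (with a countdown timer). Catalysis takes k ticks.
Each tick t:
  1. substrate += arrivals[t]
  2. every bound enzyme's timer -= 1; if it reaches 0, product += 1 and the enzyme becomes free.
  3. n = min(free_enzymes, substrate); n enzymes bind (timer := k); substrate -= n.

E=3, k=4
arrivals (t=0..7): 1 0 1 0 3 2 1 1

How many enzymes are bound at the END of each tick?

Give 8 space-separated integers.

t=0: arr=1 -> substrate=0 bound=1 product=0
t=1: arr=0 -> substrate=0 bound=1 product=0
t=2: arr=1 -> substrate=0 bound=2 product=0
t=3: arr=0 -> substrate=0 bound=2 product=0
t=4: arr=3 -> substrate=1 bound=3 product=1
t=5: arr=2 -> substrate=3 bound=3 product=1
t=6: arr=1 -> substrate=3 bound=3 product=2
t=7: arr=1 -> substrate=4 bound=3 product=2

Answer: 1 1 2 2 3 3 3 3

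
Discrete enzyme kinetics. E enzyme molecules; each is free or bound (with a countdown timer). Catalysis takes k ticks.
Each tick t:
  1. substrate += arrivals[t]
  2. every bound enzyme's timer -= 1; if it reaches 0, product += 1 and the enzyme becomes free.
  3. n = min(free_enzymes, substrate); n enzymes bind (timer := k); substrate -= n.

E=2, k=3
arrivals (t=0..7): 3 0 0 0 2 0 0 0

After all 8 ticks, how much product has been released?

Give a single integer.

Answer: 4

Derivation:
t=0: arr=3 -> substrate=1 bound=2 product=0
t=1: arr=0 -> substrate=1 bound=2 product=0
t=2: arr=0 -> substrate=1 bound=2 product=0
t=3: arr=0 -> substrate=0 bound=1 product=2
t=4: arr=2 -> substrate=1 bound=2 product=2
t=5: arr=0 -> substrate=1 bound=2 product=2
t=6: arr=0 -> substrate=0 bound=2 product=3
t=7: arr=0 -> substrate=0 bound=1 product=4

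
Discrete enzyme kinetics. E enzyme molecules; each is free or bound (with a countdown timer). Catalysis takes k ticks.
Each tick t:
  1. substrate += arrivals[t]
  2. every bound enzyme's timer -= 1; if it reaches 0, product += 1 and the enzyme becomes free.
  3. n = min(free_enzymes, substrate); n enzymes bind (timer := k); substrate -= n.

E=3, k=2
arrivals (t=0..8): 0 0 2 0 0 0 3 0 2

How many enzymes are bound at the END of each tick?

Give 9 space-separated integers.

Answer: 0 0 2 2 0 0 3 3 2

Derivation:
t=0: arr=0 -> substrate=0 bound=0 product=0
t=1: arr=0 -> substrate=0 bound=0 product=0
t=2: arr=2 -> substrate=0 bound=2 product=0
t=3: arr=0 -> substrate=0 bound=2 product=0
t=4: arr=0 -> substrate=0 bound=0 product=2
t=5: arr=0 -> substrate=0 bound=0 product=2
t=6: arr=3 -> substrate=0 bound=3 product=2
t=7: arr=0 -> substrate=0 bound=3 product=2
t=8: arr=2 -> substrate=0 bound=2 product=5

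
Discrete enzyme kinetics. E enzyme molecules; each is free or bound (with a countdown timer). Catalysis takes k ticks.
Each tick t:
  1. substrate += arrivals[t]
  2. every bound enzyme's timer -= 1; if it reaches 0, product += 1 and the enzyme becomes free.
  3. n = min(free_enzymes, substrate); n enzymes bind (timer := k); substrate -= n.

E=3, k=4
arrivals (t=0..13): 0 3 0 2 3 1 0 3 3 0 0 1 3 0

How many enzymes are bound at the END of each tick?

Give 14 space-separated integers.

Answer: 0 3 3 3 3 3 3 3 3 3 3 3 3 3

Derivation:
t=0: arr=0 -> substrate=0 bound=0 product=0
t=1: arr=3 -> substrate=0 bound=3 product=0
t=2: arr=0 -> substrate=0 bound=3 product=0
t=3: arr=2 -> substrate=2 bound=3 product=0
t=4: arr=3 -> substrate=5 bound=3 product=0
t=5: arr=1 -> substrate=3 bound=3 product=3
t=6: arr=0 -> substrate=3 bound=3 product=3
t=7: arr=3 -> substrate=6 bound=3 product=3
t=8: arr=3 -> substrate=9 bound=3 product=3
t=9: arr=0 -> substrate=6 bound=3 product=6
t=10: arr=0 -> substrate=6 bound=3 product=6
t=11: arr=1 -> substrate=7 bound=3 product=6
t=12: arr=3 -> substrate=10 bound=3 product=6
t=13: arr=0 -> substrate=7 bound=3 product=9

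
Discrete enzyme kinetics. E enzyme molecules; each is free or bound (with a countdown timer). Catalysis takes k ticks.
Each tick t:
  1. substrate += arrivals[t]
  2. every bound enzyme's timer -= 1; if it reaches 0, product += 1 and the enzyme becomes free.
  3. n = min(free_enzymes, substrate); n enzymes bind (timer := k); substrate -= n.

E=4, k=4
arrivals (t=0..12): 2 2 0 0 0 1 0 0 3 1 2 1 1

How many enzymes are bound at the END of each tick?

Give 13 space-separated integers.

t=0: arr=2 -> substrate=0 bound=2 product=0
t=1: arr=2 -> substrate=0 bound=4 product=0
t=2: arr=0 -> substrate=0 bound=4 product=0
t=3: arr=0 -> substrate=0 bound=4 product=0
t=4: arr=0 -> substrate=0 bound=2 product=2
t=5: arr=1 -> substrate=0 bound=1 product=4
t=6: arr=0 -> substrate=0 bound=1 product=4
t=7: arr=0 -> substrate=0 bound=1 product=4
t=8: arr=3 -> substrate=0 bound=4 product=4
t=9: arr=1 -> substrate=0 bound=4 product=5
t=10: arr=2 -> substrate=2 bound=4 product=5
t=11: arr=1 -> substrate=3 bound=4 product=5
t=12: arr=1 -> substrate=1 bound=4 product=8

Answer: 2 4 4 4 2 1 1 1 4 4 4 4 4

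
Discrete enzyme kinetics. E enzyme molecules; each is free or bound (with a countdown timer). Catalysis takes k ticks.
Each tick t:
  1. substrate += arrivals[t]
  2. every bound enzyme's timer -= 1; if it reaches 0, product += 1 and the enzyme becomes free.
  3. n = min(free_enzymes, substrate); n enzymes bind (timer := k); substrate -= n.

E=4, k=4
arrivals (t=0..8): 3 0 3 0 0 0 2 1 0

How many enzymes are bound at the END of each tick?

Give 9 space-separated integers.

Answer: 3 3 4 4 3 3 4 4 3

Derivation:
t=0: arr=3 -> substrate=0 bound=3 product=0
t=1: arr=0 -> substrate=0 bound=3 product=0
t=2: arr=3 -> substrate=2 bound=4 product=0
t=3: arr=0 -> substrate=2 bound=4 product=0
t=4: arr=0 -> substrate=0 bound=3 product=3
t=5: arr=0 -> substrate=0 bound=3 product=3
t=6: arr=2 -> substrate=0 bound=4 product=4
t=7: arr=1 -> substrate=1 bound=4 product=4
t=8: arr=0 -> substrate=0 bound=3 product=6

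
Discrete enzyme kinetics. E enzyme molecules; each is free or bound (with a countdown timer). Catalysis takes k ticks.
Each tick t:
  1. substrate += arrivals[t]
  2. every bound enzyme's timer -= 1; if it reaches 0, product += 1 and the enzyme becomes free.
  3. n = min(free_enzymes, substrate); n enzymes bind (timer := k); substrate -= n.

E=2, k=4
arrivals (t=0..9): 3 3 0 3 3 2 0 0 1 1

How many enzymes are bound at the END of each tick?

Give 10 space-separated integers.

Answer: 2 2 2 2 2 2 2 2 2 2

Derivation:
t=0: arr=3 -> substrate=1 bound=2 product=0
t=1: arr=3 -> substrate=4 bound=2 product=0
t=2: arr=0 -> substrate=4 bound=2 product=0
t=3: arr=3 -> substrate=7 bound=2 product=0
t=4: arr=3 -> substrate=8 bound=2 product=2
t=5: arr=2 -> substrate=10 bound=2 product=2
t=6: arr=0 -> substrate=10 bound=2 product=2
t=7: arr=0 -> substrate=10 bound=2 product=2
t=8: arr=1 -> substrate=9 bound=2 product=4
t=9: arr=1 -> substrate=10 bound=2 product=4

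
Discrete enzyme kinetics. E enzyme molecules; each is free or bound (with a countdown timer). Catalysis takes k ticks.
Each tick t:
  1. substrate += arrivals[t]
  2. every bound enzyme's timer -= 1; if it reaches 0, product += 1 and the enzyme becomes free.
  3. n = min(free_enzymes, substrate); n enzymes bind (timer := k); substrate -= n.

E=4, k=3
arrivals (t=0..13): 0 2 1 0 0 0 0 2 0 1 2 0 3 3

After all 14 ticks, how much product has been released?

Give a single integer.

t=0: arr=0 -> substrate=0 bound=0 product=0
t=1: arr=2 -> substrate=0 bound=2 product=0
t=2: arr=1 -> substrate=0 bound=3 product=0
t=3: arr=0 -> substrate=0 bound=3 product=0
t=4: arr=0 -> substrate=0 bound=1 product=2
t=5: arr=0 -> substrate=0 bound=0 product=3
t=6: arr=0 -> substrate=0 bound=0 product=3
t=7: arr=2 -> substrate=0 bound=2 product=3
t=8: arr=0 -> substrate=0 bound=2 product=3
t=9: arr=1 -> substrate=0 bound=3 product=3
t=10: arr=2 -> substrate=0 bound=3 product=5
t=11: arr=0 -> substrate=0 bound=3 product=5
t=12: arr=3 -> substrate=1 bound=4 product=6
t=13: arr=3 -> substrate=2 bound=4 product=8

Answer: 8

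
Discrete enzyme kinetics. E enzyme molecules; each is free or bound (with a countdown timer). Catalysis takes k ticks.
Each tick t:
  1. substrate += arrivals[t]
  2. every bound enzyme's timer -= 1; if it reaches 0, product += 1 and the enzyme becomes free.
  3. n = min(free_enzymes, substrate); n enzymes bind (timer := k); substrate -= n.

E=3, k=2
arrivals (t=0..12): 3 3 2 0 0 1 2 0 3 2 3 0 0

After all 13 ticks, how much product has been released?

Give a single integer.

Answer: 17

Derivation:
t=0: arr=3 -> substrate=0 bound=3 product=0
t=1: arr=3 -> substrate=3 bound=3 product=0
t=2: arr=2 -> substrate=2 bound=3 product=3
t=3: arr=0 -> substrate=2 bound=3 product=3
t=4: arr=0 -> substrate=0 bound=2 product=6
t=5: arr=1 -> substrate=0 bound=3 product=6
t=6: arr=2 -> substrate=0 bound=3 product=8
t=7: arr=0 -> substrate=0 bound=2 product=9
t=8: arr=3 -> substrate=0 bound=3 product=11
t=9: arr=2 -> substrate=2 bound=3 product=11
t=10: arr=3 -> substrate=2 bound=3 product=14
t=11: arr=0 -> substrate=2 bound=3 product=14
t=12: arr=0 -> substrate=0 bound=2 product=17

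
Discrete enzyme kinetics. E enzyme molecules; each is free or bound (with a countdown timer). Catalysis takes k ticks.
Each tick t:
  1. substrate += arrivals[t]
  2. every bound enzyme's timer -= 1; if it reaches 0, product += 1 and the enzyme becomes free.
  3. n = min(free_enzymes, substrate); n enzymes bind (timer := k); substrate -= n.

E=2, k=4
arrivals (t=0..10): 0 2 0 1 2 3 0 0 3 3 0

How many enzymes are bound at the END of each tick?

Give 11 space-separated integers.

t=0: arr=0 -> substrate=0 bound=0 product=0
t=1: arr=2 -> substrate=0 bound=2 product=0
t=2: arr=0 -> substrate=0 bound=2 product=0
t=3: arr=1 -> substrate=1 bound=2 product=0
t=4: arr=2 -> substrate=3 bound=2 product=0
t=5: arr=3 -> substrate=4 bound=2 product=2
t=6: arr=0 -> substrate=4 bound=2 product=2
t=7: arr=0 -> substrate=4 bound=2 product=2
t=8: arr=3 -> substrate=7 bound=2 product=2
t=9: arr=3 -> substrate=8 bound=2 product=4
t=10: arr=0 -> substrate=8 bound=2 product=4

Answer: 0 2 2 2 2 2 2 2 2 2 2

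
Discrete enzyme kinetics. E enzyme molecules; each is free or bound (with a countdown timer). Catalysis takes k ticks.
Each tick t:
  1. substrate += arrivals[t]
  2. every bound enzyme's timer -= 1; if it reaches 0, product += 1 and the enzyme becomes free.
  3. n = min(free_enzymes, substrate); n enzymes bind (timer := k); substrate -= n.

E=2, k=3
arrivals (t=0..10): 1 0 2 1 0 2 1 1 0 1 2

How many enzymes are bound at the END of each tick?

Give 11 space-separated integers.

t=0: arr=1 -> substrate=0 bound=1 product=0
t=1: arr=0 -> substrate=0 bound=1 product=0
t=2: arr=2 -> substrate=1 bound=2 product=0
t=3: arr=1 -> substrate=1 bound=2 product=1
t=4: arr=0 -> substrate=1 bound=2 product=1
t=5: arr=2 -> substrate=2 bound=2 product=2
t=6: arr=1 -> substrate=2 bound=2 product=3
t=7: arr=1 -> substrate=3 bound=2 product=3
t=8: arr=0 -> substrate=2 bound=2 product=4
t=9: arr=1 -> substrate=2 bound=2 product=5
t=10: arr=2 -> substrate=4 bound=2 product=5

Answer: 1 1 2 2 2 2 2 2 2 2 2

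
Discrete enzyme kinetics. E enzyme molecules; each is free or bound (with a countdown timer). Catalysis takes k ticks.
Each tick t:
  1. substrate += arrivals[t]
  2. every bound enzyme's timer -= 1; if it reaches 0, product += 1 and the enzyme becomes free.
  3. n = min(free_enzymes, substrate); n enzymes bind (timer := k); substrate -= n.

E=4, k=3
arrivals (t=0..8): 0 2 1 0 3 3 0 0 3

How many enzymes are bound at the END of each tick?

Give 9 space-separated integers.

t=0: arr=0 -> substrate=0 bound=0 product=0
t=1: arr=2 -> substrate=0 bound=2 product=0
t=2: arr=1 -> substrate=0 bound=3 product=0
t=3: arr=0 -> substrate=0 bound=3 product=0
t=4: arr=3 -> substrate=0 bound=4 product=2
t=5: arr=3 -> substrate=2 bound=4 product=3
t=6: arr=0 -> substrate=2 bound=4 product=3
t=7: arr=0 -> substrate=0 bound=3 product=6
t=8: arr=3 -> substrate=1 bound=4 product=7

Answer: 0 2 3 3 4 4 4 3 4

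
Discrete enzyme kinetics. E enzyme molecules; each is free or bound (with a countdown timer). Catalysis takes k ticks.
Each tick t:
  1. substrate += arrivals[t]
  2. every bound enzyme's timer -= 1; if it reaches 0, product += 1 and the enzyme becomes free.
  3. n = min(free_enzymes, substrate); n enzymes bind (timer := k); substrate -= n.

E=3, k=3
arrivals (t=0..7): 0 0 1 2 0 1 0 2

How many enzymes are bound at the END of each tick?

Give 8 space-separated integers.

Answer: 0 0 1 3 3 3 1 3

Derivation:
t=0: arr=0 -> substrate=0 bound=0 product=0
t=1: arr=0 -> substrate=0 bound=0 product=0
t=2: arr=1 -> substrate=0 bound=1 product=0
t=3: arr=2 -> substrate=0 bound=3 product=0
t=4: arr=0 -> substrate=0 bound=3 product=0
t=5: arr=1 -> substrate=0 bound=3 product=1
t=6: arr=0 -> substrate=0 bound=1 product=3
t=7: arr=2 -> substrate=0 bound=3 product=3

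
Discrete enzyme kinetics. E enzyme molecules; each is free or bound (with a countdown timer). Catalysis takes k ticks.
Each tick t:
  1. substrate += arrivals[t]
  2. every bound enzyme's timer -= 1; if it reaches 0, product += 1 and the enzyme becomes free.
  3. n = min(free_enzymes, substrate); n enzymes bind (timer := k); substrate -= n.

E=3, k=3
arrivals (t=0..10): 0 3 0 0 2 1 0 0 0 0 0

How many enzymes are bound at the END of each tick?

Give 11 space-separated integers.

Answer: 0 3 3 3 2 3 3 1 0 0 0

Derivation:
t=0: arr=0 -> substrate=0 bound=0 product=0
t=1: arr=3 -> substrate=0 bound=3 product=0
t=2: arr=0 -> substrate=0 bound=3 product=0
t=3: arr=0 -> substrate=0 bound=3 product=0
t=4: arr=2 -> substrate=0 bound=2 product=3
t=5: arr=1 -> substrate=0 bound=3 product=3
t=6: arr=0 -> substrate=0 bound=3 product=3
t=7: arr=0 -> substrate=0 bound=1 product=5
t=8: arr=0 -> substrate=0 bound=0 product=6
t=9: arr=0 -> substrate=0 bound=0 product=6
t=10: arr=0 -> substrate=0 bound=0 product=6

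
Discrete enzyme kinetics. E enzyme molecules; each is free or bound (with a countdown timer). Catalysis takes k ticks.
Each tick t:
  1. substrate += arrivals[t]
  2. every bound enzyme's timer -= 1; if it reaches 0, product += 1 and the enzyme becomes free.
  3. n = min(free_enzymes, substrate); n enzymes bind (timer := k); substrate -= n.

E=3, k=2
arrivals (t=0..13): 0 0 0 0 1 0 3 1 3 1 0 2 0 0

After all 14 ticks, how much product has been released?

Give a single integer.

Answer: 10

Derivation:
t=0: arr=0 -> substrate=0 bound=0 product=0
t=1: arr=0 -> substrate=0 bound=0 product=0
t=2: arr=0 -> substrate=0 bound=0 product=0
t=3: arr=0 -> substrate=0 bound=0 product=0
t=4: arr=1 -> substrate=0 bound=1 product=0
t=5: arr=0 -> substrate=0 bound=1 product=0
t=6: arr=3 -> substrate=0 bound=3 product=1
t=7: arr=1 -> substrate=1 bound=3 product=1
t=8: arr=3 -> substrate=1 bound=3 product=4
t=9: arr=1 -> substrate=2 bound=3 product=4
t=10: arr=0 -> substrate=0 bound=2 product=7
t=11: arr=2 -> substrate=1 bound=3 product=7
t=12: arr=0 -> substrate=0 bound=2 product=9
t=13: arr=0 -> substrate=0 bound=1 product=10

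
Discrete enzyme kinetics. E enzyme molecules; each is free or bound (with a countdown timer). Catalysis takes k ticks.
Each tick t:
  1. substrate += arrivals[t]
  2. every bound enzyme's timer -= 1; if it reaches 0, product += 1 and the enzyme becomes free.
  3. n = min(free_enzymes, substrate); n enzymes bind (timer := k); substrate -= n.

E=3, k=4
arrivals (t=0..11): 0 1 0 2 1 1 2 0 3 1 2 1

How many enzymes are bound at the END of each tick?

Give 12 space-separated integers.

Answer: 0 1 1 3 3 3 3 3 3 3 3 3

Derivation:
t=0: arr=0 -> substrate=0 bound=0 product=0
t=1: arr=1 -> substrate=0 bound=1 product=0
t=2: arr=0 -> substrate=0 bound=1 product=0
t=3: arr=2 -> substrate=0 bound=3 product=0
t=4: arr=1 -> substrate=1 bound=3 product=0
t=5: arr=1 -> substrate=1 bound=3 product=1
t=6: arr=2 -> substrate=3 bound=3 product=1
t=7: arr=0 -> substrate=1 bound=3 product=3
t=8: arr=3 -> substrate=4 bound=3 product=3
t=9: arr=1 -> substrate=4 bound=3 product=4
t=10: arr=2 -> substrate=6 bound=3 product=4
t=11: arr=1 -> substrate=5 bound=3 product=6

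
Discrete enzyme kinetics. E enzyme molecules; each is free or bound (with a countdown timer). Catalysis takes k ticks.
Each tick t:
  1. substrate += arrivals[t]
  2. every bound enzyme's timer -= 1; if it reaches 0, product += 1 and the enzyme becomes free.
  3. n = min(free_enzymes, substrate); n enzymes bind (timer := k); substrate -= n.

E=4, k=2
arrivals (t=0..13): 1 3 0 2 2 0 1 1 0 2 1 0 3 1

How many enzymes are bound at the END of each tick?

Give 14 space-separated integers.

Answer: 1 4 3 2 4 2 1 2 1 2 3 1 3 4

Derivation:
t=0: arr=1 -> substrate=0 bound=1 product=0
t=1: arr=3 -> substrate=0 bound=4 product=0
t=2: arr=0 -> substrate=0 bound=3 product=1
t=3: arr=2 -> substrate=0 bound=2 product=4
t=4: arr=2 -> substrate=0 bound=4 product=4
t=5: arr=0 -> substrate=0 bound=2 product=6
t=6: arr=1 -> substrate=0 bound=1 product=8
t=7: arr=1 -> substrate=0 bound=2 product=8
t=8: arr=0 -> substrate=0 bound=1 product=9
t=9: arr=2 -> substrate=0 bound=2 product=10
t=10: arr=1 -> substrate=0 bound=3 product=10
t=11: arr=0 -> substrate=0 bound=1 product=12
t=12: arr=3 -> substrate=0 bound=3 product=13
t=13: arr=1 -> substrate=0 bound=4 product=13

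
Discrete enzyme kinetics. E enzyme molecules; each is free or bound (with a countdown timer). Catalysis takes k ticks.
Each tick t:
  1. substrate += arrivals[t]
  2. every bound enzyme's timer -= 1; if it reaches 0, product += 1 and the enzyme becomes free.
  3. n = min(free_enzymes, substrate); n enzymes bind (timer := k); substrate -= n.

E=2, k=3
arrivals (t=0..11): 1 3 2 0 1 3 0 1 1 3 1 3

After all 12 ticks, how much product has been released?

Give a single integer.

t=0: arr=1 -> substrate=0 bound=1 product=0
t=1: arr=3 -> substrate=2 bound=2 product=0
t=2: arr=2 -> substrate=4 bound=2 product=0
t=3: arr=0 -> substrate=3 bound=2 product=1
t=4: arr=1 -> substrate=3 bound=2 product=2
t=5: arr=3 -> substrate=6 bound=2 product=2
t=6: arr=0 -> substrate=5 bound=2 product=3
t=7: arr=1 -> substrate=5 bound=2 product=4
t=8: arr=1 -> substrate=6 bound=2 product=4
t=9: arr=3 -> substrate=8 bound=2 product=5
t=10: arr=1 -> substrate=8 bound=2 product=6
t=11: arr=3 -> substrate=11 bound=2 product=6

Answer: 6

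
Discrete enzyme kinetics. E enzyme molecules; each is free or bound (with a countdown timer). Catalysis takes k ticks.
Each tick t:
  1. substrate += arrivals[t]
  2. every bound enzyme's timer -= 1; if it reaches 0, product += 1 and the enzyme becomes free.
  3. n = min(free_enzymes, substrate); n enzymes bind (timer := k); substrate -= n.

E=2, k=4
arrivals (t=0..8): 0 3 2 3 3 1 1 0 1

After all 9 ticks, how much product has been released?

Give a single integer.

t=0: arr=0 -> substrate=0 bound=0 product=0
t=1: arr=3 -> substrate=1 bound=2 product=0
t=2: arr=2 -> substrate=3 bound=2 product=0
t=3: arr=3 -> substrate=6 bound=2 product=0
t=4: arr=3 -> substrate=9 bound=2 product=0
t=5: arr=1 -> substrate=8 bound=2 product=2
t=6: arr=1 -> substrate=9 bound=2 product=2
t=7: arr=0 -> substrate=9 bound=2 product=2
t=8: arr=1 -> substrate=10 bound=2 product=2

Answer: 2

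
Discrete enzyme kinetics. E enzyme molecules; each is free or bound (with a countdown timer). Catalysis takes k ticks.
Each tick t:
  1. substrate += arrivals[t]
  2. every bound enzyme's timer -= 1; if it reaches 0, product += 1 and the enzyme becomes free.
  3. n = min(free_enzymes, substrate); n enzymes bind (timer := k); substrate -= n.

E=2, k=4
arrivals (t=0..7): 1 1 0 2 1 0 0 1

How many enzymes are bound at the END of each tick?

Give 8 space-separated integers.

Answer: 1 2 2 2 2 2 2 2

Derivation:
t=0: arr=1 -> substrate=0 bound=1 product=0
t=1: arr=1 -> substrate=0 bound=2 product=0
t=2: arr=0 -> substrate=0 bound=2 product=0
t=3: arr=2 -> substrate=2 bound=2 product=0
t=4: arr=1 -> substrate=2 bound=2 product=1
t=5: arr=0 -> substrate=1 bound=2 product=2
t=6: arr=0 -> substrate=1 bound=2 product=2
t=7: arr=1 -> substrate=2 bound=2 product=2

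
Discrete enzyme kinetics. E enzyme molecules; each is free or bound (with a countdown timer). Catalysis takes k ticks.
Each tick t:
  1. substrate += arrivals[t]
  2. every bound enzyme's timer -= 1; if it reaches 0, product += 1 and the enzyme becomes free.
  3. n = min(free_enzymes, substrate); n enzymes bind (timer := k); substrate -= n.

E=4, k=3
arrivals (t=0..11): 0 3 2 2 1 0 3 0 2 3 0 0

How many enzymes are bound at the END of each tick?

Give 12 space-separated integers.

Answer: 0 3 4 4 4 4 4 4 4 4 4 4

Derivation:
t=0: arr=0 -> substrate=0 bound=0 product=0
t=1: arr=3 -> substrate=0 bound=3 product=0
t=2: arr=2 -> substrate=1 bound=4 product=0
t=3: arr=2 -> substrate=3 bound=4 product=0
t=4: arr=1 -> substrate=1 bound=4 product=3
t=5: arr=0 -> substrate=0 bound=4 product=4
t=6: arr=3 -> substrate=3 bound=4 product=4
t=7: arr=0 -> substrate=0 bound=4 product=7
t=8: arr=2 -> substrate=1 bound=4 product=8
t=9: arr=3 -> substrate=4 bound=4 product=8
t=10: arr=0 -> substrate=1 bound=4 product=11
t=11: arr=0 -> substrate=0 bound=4 product=12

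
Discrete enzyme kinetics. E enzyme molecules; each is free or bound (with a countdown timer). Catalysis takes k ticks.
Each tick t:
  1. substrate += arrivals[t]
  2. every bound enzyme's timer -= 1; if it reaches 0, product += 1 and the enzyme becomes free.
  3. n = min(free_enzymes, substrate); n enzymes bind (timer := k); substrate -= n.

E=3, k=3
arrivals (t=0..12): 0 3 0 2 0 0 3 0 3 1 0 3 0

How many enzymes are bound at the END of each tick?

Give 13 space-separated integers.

t=0: arr=0 -> substrate=0 bound=0 product=0
t=1: arr=3 -> substrate=0 bound=3 product=0
t=2: arr=0 -> substrate=0 bound=3 product=0
t=3: arr=2 -> substrate=2 bound=3 product=0
t=4: arr=0 -> substrate=0 bound=2 product=3
t=5: arr=0 -> substrate=0 bound=2 product=3
t=6: arr=3 -> substrate=2 bound=3 product=3
t=7: arr=0 -> substrate=0 bound=3 product=5
t=8: arr=3 -> substrate=3 bound=3 product=5
t=9: arr=1 -> substrate=3 bound=3 product=6
t=10: arr=0 -> substrate=1 bound=3 product=8
t=11: arr=3 -> substrate=4 bound=3 product=8
t=12: arr=0 -> substrate=3 bound=3 product=9

Answer: 0 3 3 3 2 2 3 3 3 3 3 3 3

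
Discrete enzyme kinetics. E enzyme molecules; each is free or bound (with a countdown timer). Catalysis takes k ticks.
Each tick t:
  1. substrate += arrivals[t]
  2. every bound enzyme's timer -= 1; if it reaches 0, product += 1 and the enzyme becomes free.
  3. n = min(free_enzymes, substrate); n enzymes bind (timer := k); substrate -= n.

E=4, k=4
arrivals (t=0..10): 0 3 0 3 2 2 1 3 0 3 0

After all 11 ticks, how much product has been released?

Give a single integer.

Answer: 7

Derivation:
t=0: arr=0 -> substrate=0 bound=0 product=0
t=1: arr=3 -> substrate=0 bound=3 product=0
t=2: arr=0 -> substrate=0 bound=3 product=0
t=3: arr=3 -> substrate=2 bound=4 product=0
t=4: arr=2 -> substrate=4 bound=4 product=0
t=5: arr=2 -> substrate=3 bound=4 product=3
t=6: arr=1 -> substrate=4 bound=4 product=3
t=7: arr=3 -> substrate=6 bound=4 product=4
t=8: arr=0 -> substrate=6 bound=4 product=4
t=9: arr=3 -> substrate=6 bound=4 product=7
t=10: arr=0 -> substrate=6 bound=4 product=7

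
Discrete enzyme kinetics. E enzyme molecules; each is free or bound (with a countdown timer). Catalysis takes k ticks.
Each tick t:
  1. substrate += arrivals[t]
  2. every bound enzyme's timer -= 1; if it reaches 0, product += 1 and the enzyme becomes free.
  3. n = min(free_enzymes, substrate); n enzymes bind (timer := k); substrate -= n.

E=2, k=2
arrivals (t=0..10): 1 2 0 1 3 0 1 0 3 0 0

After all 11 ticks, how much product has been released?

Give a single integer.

Answer: 9

Derivation:
t=0: arr=1 -> substrate=0 bound=1 product=0
t=1: arr=2 -> substrate=1 bound=2 product=0
t=2: arr=0 -> substrate=0 bound=2 product=1
t=3: arr=1 -> substrate=0 bound=2 product=2
t=4: arr=3 -> substrate=2 bound=2 product=3
t=5: arr=0 -> substrate=1 bound=2 product=4
t=6: arr=1 -> substrate=1 bound=2 product=5
t=7: arr=0 -> substrate=0 bound=2 product=6
t=8: arr=3 -> substrate=2 bound=2 product=7
t=9: arr=0 -> substrate=1 bound=2 product=8
t=10: arr=0 -> substrate=0 bound=2 product=9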